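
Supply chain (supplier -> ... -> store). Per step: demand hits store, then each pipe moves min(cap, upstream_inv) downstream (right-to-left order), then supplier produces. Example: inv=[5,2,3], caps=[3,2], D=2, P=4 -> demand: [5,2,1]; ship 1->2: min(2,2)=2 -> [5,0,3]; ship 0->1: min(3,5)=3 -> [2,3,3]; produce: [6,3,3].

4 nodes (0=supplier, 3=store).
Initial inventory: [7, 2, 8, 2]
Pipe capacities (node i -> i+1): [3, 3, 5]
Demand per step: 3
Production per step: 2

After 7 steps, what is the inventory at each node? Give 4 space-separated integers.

Step 1: demand=3,sold=2 ship[2->3]=5 ship[1->2]=2 ship[0->1]=3 prod=2 -> inv=[6 3 5 5]
Step 2: demand=3,sold=3 ship[2->3]=5 ship[1->2]=3 ship[0->1]=3 prod=2 -> inv=[5 3 3 7]
Step 3: demand=3,sold=3 ship[2->3]=3 ship[1->2]=3 ship[0->1]=3 prod=2 -> inv=[4 3 3 7]
Step 4: demand=3,sold=3 ship[2->3]=3 ship[1->2]=3 ship[0->1]=3 prod=2 -> inv=[3 3 3 7]
Step 5: demand=3,sold=3 ship[2->3]=3 ship[1->2]=3 ship[0->1]=3 prod=2 -> inv=[2 3 3 7]
Step 6: demand=3,sold=3 ship[2->3]=3 ship[1->2]=3 ship[0->1]=2 prod=2 -> inv=[2 2 3 7]
Step 7: demand=3,sold=3 ship[2->3]=3 ship[1->2]=2 ship[0->1]=2 prod=2 -> inv=[2 2 2 7]

2 2 2 7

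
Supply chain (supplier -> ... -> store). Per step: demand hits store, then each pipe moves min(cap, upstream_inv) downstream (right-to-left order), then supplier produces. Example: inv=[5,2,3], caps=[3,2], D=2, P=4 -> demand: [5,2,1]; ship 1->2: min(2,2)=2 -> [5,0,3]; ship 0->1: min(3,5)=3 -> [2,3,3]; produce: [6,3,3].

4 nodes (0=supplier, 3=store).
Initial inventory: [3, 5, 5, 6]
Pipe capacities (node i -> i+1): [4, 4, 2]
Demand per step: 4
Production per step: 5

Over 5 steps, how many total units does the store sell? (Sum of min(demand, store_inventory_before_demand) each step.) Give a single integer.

Step 1: sold=4 (running total=4) -> [5 4 7 4]
Step 2: sold=4 (running total=8) -> [6 4 9 2]
Step 3: sold=2 (running total=10) -> [7 4 11 2]
Step 4: sold=2 (running total=12) -> [8 4 13 2]
Step 5: sold=2 (running total=14) -> [9 4 15 2]

Answer: 14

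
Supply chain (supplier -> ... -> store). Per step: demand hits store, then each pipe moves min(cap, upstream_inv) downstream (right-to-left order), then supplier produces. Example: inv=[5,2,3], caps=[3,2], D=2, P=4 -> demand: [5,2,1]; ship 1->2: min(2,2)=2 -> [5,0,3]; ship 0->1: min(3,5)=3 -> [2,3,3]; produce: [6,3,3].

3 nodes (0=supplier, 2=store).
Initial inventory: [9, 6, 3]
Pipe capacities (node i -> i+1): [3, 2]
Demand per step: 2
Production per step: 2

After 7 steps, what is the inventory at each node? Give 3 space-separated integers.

Step 1: demand=2,sold=2 ship[1->2]=2 ship[0->1]=3 prod=2 -> inv=[8 7 3]
Step 2: demand=2,sold=2 ship[1->2]=2 ship[0->1]=3 prod=2 -> inv=[7 8 3]
Step 3: demand=2,sold=2 ship[1->2]=2 ship[0->1]=3 prod=2 -> inv=[6 9 3]
Step 4: demand=2,sold=2 ship[1->2]=2 ship[0->1]=3 prod=2 -> inv=[5 10 3]
Step 5: demand=2,sold=2 ship[1->2]=2 ship[0->1]=3 prod=2 -> inv=[4 11 3]
Step 6: demand=2,sold=2 ship[1->2]=2 ship[0->1]=3 prod=2 -> inv=[3 12 3]
Step 7: demand=2,sold=2 ship[1->2]=2 ship[0->1]=3 prod=2 -> inv=[2 13 3]

2 13 3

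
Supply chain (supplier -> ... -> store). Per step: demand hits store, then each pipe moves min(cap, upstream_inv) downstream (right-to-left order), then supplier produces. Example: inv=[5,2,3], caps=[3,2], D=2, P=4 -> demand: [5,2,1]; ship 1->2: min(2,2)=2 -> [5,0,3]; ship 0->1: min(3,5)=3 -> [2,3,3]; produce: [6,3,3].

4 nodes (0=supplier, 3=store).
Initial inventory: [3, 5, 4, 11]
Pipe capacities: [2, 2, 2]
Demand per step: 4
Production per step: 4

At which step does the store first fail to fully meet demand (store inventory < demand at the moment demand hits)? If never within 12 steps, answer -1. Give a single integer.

Step 1: demand=4,sold=4 ship[2->3]=2 ship[1->2]=2 ship[0->1]=2 prod=4 -> [5 5 4 9]
Step 2: demand=4,sold=4 ship[2->3]=2 ship[1->2]=2 ship[0->1]=2 prod=4 -> [7 5 4 7]
Step 3: demand=4,sold=4 ship[2->3]=2 ship[1->2]=2 ship[0->1]=2 prod=4 -> [9 5 4 5]
Step 4: demand=4,sold=4 ship[2->3]=2 ship[1->2]=2 ship[0->1]=2 prod=4 -> [11 5 4 3]
Step 5: demand=4,sold=3 ship[2->3]=2 ship[1->2]=2 ship[0->1]=2 prod=4 -> [13 5 4 2]
Step 6: demand=4,sold=2 ship[2->3]=2 ship[1->2]=2 ship[0->1]=2 prod=4 -> [15 5 4 2]
Step 7: demand=4,sold=2 ship[2->3]=2 ship[1->2]=2 ship[0->1]=2 prod=4 -> [17 5 4 2]
Step 8: demand=4,sold=2 ship[2->3]=2 ship[1->2]=2 ship[0->1]=2 prod=4 -> [19 5 4 2]
Step 9: demand=4,sold=2 ship[2->3]=2 ship[1->2]=2 ship[0->1]=2 prod=4 -> [21 5 4 2]
Step 10: demand=4,sold=2 ship[2->3]=2 ship[1->2]=2 ship[0->1]=2 prod=4 -> [23 5 4 2]
Step 11: demand=4,sold=2 ship[2->3]=2 ship[1->2]=2 ship[0->1]=2 prod=4 -> [25 5 4 2]
Step 12: demand=4,sold=2 ship[2->3]=2 ship[1->2]=2 ship[0->1]=2 prod=4 -> [27 5 4 2]
First stockout at step 5

5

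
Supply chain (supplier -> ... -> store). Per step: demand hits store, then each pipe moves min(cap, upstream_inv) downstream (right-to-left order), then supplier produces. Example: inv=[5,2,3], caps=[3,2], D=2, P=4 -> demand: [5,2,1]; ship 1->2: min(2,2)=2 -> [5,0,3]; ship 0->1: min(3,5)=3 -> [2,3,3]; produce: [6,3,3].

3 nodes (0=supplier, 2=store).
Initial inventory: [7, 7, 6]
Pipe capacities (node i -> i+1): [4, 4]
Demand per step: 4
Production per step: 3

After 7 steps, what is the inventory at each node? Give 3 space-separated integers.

Step 1: demand=4,sold=4 ship[1->2]=4 ship[0->1]=4 prod=3 -> inv=[6 7 6]
Step 2: demand=4,sold=4 ship[1->2]=4 ship[0->1]=4 prod=3 -> inv=[5 7 6]
Step 3: demand=4,sold=4 ship[1->2]=4 ship[0->1]=4 prod=3 -> inv=[4 7 6]
Step 4: demand=4,sold=4 ship[1->2]=4 ship[0->1]=4 prod=3 -> inv=[3 7 6]
Step 5: demand=4,sold=4 ship[1->2]=4 ship[0->1]=3 prod=3 -> inv=[3 6 6]
Step 6: demand=4,sold=4 ship[1->2]=4 ship[0->1]=3 prod=3 -> inv=[3 5 6]
Step 7: demand=4,sold=4 ship[1->2]=4 ship[0->1]=3 prod=3 -> inv=[3 4 6]

3 4 6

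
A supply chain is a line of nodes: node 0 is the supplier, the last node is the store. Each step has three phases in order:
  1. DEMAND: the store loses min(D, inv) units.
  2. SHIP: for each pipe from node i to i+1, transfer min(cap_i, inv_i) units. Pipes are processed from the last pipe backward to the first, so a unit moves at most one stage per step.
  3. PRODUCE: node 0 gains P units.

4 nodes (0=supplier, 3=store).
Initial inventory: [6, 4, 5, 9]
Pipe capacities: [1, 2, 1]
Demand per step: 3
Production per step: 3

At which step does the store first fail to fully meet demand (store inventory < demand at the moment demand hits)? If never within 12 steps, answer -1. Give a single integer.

Step 1: demand=3,sold=3 ship[2->3]=1 ship[1->2]=2 ship[0->1]=1 prod=3 -> [8 3 6 7]
Step 2: demand=3,sold=3 ship[2->3]=1 ship[1->2]=2 ship[0->1]=1 prod=3 -> [10 2 7 5]
Step 3: demand=3,sold=3 ship[2->3]=1 ship[1->2]=2 ship[0->1]=1 prod=3 -> [12 1 8 3]
Step 4: demand=3,sold=3 ship[2->3]=1 ship[1->2]=1 ship[0->1]=1 prod=3 -> [14 1 8 1]
Step 5: demand=3,sold=1 ship[2->3]=1 ship[1->2]=1 ship[0->1]=1 prod=3 -> [16 1 8 1]
Step 6: demand=3,sold=1 ship[2->3]=1 ship[1->2]=1 ship[0->1]=1 prod=3 -> [18 1 8 1]
Step 7: demand=3,sold=1 ship[2->3]=1 ship[1->2]=1 ship[0->1]=1 prod=3 -> [20 1 8 1]
Step 8: demand=3,sold=1 ship[2->3]=1 ship[1->2]=1 ship[0->1]=1 prod=3 -> [22 1 8 1]
Step 9: demand=3,sold=1 ship[2->3]=1 ship[1->2]=1 ship[0->1]=1 prod=3 -> [24 1 8 1]
Step 10: demand=3,sold=1 ship[2->3]=1 ship[1->2]=1 ship[0->1]=1 prod=3 -> [26 1 8 1]
Step 11: demand=3,sold=1 ship[2->3]=1 ship[1->2]=1 ship[0->1]=1 prod=3 -> [28 1 8 1]
Step 12: demand=3,sold=1 ship[2->3]=1 ship[1->2]=1 ship[0->1]=1 prod=3 -> [30 1 8 1]
First stockout at step 5

5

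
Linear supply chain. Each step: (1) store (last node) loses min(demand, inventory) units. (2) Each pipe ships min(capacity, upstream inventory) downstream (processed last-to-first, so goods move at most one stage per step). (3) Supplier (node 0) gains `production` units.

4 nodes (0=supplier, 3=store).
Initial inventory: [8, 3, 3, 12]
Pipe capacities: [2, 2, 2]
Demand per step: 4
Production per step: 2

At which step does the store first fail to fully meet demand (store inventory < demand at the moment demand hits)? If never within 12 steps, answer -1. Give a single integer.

Step 1: demand=4,sold=4 ship[2->3]=2 ship[1->2]=2 ship[0->1]=2 prod=2 -> [8 3 3 10]
Step 2: demand=4,sold=4 ship[2->3]=2 ship[1->2]=2 ship[0->1]=2 prod=2 -> [8 3 3 8]
Step 3: demand=4,sold=4 ship[2->3]=2 ship[1->2]=2 ship[0->1]=2 prod=2 -> [8 3 3 6]
Step 4: demand=4,sold=4 ship[2->3]=2 ship[1->2]=2 ship[0->1]=2 prod=2 -> [8 3 3 4]
Step 5: demand=4,sold=4 ship[2->3]=2 ship[1->2]=2 ship[0->1]=2 prod=2 -> [8 3 3 2]
Step 6: demand=4,sold=2 ship[2->3]=2 ship[1->2]=2 ship[0->1]=2 prod=2 -> [8 3 3 2]
Step 7: demand=4,sold=2 ship[2->3]=2 ship[1->2]=2 ship[0->1]=2 prod=2 -> [8 3 3 2]
Step 8: demand=4,sold=2 ship[2->3]=2 ship[1->2]=2 ship[0->1]=2 prod=2 -> [8 3 3 2]
Step 9: demand=4,sold=2 ship[2->3]=2 ship[1->2]=2 ship[0->1]=2 prod=2 -> [8 3 3 2]
Step 10: demand=4,sold=2 ship[2->3]=2 ship[1->2]=2 ship[0->1]=2 prod=2 -> [8 3 3 2]
Step 11: demand=4,sold=2 ship[2->3]=2 ship[1->2]=2 ship[0->1]=2 prod=2 -> [8 3 3 2]
Step 12: demand=4,sold=2 ship[2->3]=2 ship[1->2]=2 ship[0->1]=2 prod=2 -> [8 3 3 2]
First stockout at step 6

6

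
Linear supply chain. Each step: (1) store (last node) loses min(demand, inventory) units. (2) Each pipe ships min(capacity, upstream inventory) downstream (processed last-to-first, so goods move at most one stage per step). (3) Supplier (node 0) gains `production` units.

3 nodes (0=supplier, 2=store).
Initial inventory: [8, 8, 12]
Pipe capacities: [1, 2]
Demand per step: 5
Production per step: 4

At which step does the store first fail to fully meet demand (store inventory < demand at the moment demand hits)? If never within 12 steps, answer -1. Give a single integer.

Step 1: demand=5,sold=5 ship[1->2]=2 ship[0->1]=1 prod=4 -> [11 7 9]
Step 2: demand=5,sold=5 ship[1->2]=2 ship[0->1]=1 prod=4 -> [14 6 6]
Step 3: demand=5,sold=5 ship[1->2]=2 ship[0->1]=1 prod=4 -> [17 5 3]
Step 4: demand=5,sold=3 ship[1->2]=2 ship[0->1]=1 prod=4 -> [20 4 2]
Step 5: demand=5,sold=2 ship[1->2]=2 ship[0->1]=1 prod=4 -> [23 3 2]
Step 6: demand=5,sold=2 ship[1->2]=2 ship[0->1]=1 prod=4 -> [26 2 2]
Step 7: demand=5,sold=2 ship[1->2]=2 ship[0->1]=1 prod=4 -> [29 1 2]
Step 8: demand=5,sold=2 ship[1->2]=1 ship[0->1]=1 prod=4 -> [32 1 1]
Step 9: demand=5,sold=1 ship[1->2]=1 ship[0->1]=1 prod=4 -> [35 1 1]
Step 10: demand=5,sold=1 ship[1->2]=1 ship[0->1]=1 prod=4 -> [38 1 1]
Step 11: demand=5,sold=1 ship[1->2]=1 ship[0->1]=1 prod=4 -> [41 1 1]
Step 12: demand=5,sold=1 ship[1->2]=1 ship[0->1]=1 prod=4 -> [44 1 1]
First stockout at step 4

4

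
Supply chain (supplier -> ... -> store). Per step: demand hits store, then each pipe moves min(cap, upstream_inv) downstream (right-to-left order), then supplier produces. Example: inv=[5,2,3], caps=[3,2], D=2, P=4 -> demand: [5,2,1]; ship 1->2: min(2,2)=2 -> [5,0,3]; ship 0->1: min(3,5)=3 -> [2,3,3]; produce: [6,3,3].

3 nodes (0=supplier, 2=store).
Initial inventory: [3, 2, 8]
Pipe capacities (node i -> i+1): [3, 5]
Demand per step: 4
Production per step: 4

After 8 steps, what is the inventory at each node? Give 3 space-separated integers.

Step 1: demand=4,sold=4 ship[1->2]=2 ship[0->1]=3 prod=4 -> inv=[4 3 6]
Step 2: demand=4,sold=4 ship[1->2]=3 ship[0->1]=3 prod=4 -> inv=[5 3 5]
Step 3: demand=4,sold=4 ship[1->2]=3 ship[0->1]=3 prod=4 -> inv=[6 3 4]
Step 4: demand=4,sold=4 ship[1->2]=3 ship[0->1]=3 prod=4 -> inv=[7 3 3]
Step 5: demand=4,sold=3 ship[1->2]=3 ship[0->1]=3 prod=4 -> inv=[8 3 3]
Step 6: demand=4,sold=3 ship[1->2]=3 ship[0->1]=3 prod=4 -> inv=[9 3 3]
Step 7: demand=4,sold=3 ship[1->2]=3 ship[0->1]=3 prod=4 -> inv=[10 3 3]
Step 8: demand=4,sold=3 ship[1->2]=3 ship[0->1]=3 prod=4 -> inv=[11 3 3]

11 3 3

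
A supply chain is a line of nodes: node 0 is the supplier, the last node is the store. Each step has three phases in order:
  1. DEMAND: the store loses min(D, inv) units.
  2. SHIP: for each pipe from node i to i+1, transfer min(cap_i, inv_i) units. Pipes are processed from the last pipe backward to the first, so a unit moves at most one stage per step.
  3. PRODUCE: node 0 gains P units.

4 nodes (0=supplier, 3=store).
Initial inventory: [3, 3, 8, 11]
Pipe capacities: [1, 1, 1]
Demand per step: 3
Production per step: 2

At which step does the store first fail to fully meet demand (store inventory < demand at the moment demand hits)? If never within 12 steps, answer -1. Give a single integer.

Step 1: demand=3,sold=3 ship[2->3]=1 ship[1->2]=1 ship[0->1]=1 prod=2 -> [4 3 8 9]
Step 2: demand=3,sold=3 ship[2->3]=1 ship[1->2]=1 ship[0->1]=1 prod=2 -> [5 3 8 7]
Step 3: demand=3,sold=3 ship[2->3]=1 ship[1->2]=1 ship[0->1]=1 prod=2 -> [6 3 8 5]
Step 4: demand=3,sold=3 ship[2->3]=1 ship[1->2]=1 ship[0->1]=1 prod=2 -> [7 3 8 3]
Step 5: demand=3,sold=3 ship[2->3]=1 ship[1->2]=1 ship[0->1]=1 prod=2 -> [8 3 8 1]
Step 6: demand=3,sold=1 ship[2->3]=1 ship[1->2]=1 ship[0->1]=1 prod=2 -> [9 3 8 1]
Step 7: demand=3,sold=1 ship[2->3]=1 ship[1->2]=1 ship[0->1]=1 prod=2 -> [10 3 8 1]
Step 8: demand=3,sold=1 ship[2->3]=1 ship[1->2]=1 ship[0->1]=1 prod=2 -> [11 3 8 1]
Step 9: demand=3,sold=1 ship[2->3]=1 ship[1->2]=1 ship[0->1]=1 prod=2 -> [12 3 8 1]
Step 10: demand=3,sold=1 ship[2->3]=1 ship[1->2]=1 ship[0->1]=1 prod=2 -> [13 3 8 1]
Step 11: demand=3,sold=1 ship[2->3]=1 ship[1->2]=1 ship[0->1]=1 prod=2 -> [14 3 8 1]
Step 12: demand=3,sold=1 ship[2->3]=1 ship[1->2]=1 ship[0->1]=1 prod=2 -> [15 3 8 1]
First stockout at step 6

6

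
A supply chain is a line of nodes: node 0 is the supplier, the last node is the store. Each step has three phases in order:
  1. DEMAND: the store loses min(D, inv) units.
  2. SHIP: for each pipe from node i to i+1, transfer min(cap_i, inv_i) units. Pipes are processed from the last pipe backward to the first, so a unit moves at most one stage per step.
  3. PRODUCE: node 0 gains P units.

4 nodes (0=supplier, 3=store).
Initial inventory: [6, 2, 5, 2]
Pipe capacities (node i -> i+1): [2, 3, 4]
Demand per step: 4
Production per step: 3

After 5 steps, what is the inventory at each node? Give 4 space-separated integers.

Step 1: demand=4,sold=2 ship[2->3]=4 ship[1->2]=2 ship[0->1]=2 prod=3 -> inv=[7 2 3 4]
Step 2: demand=4,sold=4 ship[2->3]=3 ship[1->2]=2 ship[0->1]=2 prod=3 -> inv=[8 2 2 3]
Step 3: demand=4,sold=3 ship[2->3]=2 ship[1->2]=2 ship[0->1]=2 prod=3 -> inv=[9 2 2 2]
Step 4: demand=4,sold=2 ship[2->3]=2 ship[1->2]=2 ship[0->1]=2 prod=3 -> inv=[10 2 2 2]
Step 5: demand=4,sold=2 ship[2->3]=2 ship[1->2]=2 ship[0->1]=2 prod=3 -> inv=[11 2 2 2]

11 2 2 2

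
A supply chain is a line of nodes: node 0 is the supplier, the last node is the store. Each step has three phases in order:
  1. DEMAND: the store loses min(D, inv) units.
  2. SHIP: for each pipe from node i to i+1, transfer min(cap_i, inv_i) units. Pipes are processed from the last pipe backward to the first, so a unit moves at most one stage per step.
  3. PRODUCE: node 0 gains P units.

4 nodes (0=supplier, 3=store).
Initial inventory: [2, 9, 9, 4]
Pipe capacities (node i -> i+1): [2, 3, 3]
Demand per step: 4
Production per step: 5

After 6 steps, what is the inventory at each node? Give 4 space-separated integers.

Step 1: demand=4,sold=4 ship[2->3]=3 ship[1->2]=3 ship[0->1]=2 prod=5 -> inv=[5 8 9 3]
Step 2: demand=4,sold=3 ship[2->3]=3 ship[1->2]=3 ship[0->1]=2 prod=5 -> inv=[8 7 9 3]
Step 3: demand=4,sold=3 ship[2->3]=3 ship[1->2]=3 ship[0->1]=2 prod=5 -> inv=[11 6 9 3]
Step 4: demand=4,sold=3 ship[2->3]=3 ship[1->2]=3 ship[0->1]=2 prod=5 -> inv=[14 5 9 3]
Step 5: demand=4,sold=3 ship[2->3]=3 ship[1->2]=3 ship[0->1]=2 prod=5 -> inv=[17 4 9 3]
Step 6: demand=4,sold=3 ship[2->3]=3 ship[1->2]=3 ship[0->1]=2 prod=5 -> inv=[20 3 9 3]

20 3 9 3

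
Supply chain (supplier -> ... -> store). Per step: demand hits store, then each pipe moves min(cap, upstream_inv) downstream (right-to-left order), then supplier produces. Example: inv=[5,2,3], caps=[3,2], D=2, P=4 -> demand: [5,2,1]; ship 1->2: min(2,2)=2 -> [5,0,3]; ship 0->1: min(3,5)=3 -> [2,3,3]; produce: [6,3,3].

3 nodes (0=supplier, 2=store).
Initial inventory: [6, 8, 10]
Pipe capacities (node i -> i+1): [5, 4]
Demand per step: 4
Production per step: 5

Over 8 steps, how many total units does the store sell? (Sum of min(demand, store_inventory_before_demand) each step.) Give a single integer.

Step 1: sold=4 (running total=4) -> [6 9 10]
Step 2: sold=4 (running total=8) -> [6 10 10]
Step 3: sold=4 (running total=12) -> [6 11 10]
Step 4: sold=4 (running total=16) -> [6 12 10]
Step 5: sold=4 (running total=20) -> [6 13 10]
Step 6: sold=4 (running total=24) -> [6 14 10]
Step 7: sold=4 (running total=28) -> [6 15 10]
Step 8: sold=4 (running total=32) -> [6 16 10]

Answer: 32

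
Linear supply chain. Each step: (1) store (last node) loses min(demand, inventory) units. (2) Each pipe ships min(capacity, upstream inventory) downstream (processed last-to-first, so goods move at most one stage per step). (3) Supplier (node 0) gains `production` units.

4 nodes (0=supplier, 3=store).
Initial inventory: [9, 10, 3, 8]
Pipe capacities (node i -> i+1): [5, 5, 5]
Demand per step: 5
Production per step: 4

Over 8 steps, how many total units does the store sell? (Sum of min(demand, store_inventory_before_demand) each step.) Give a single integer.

Answer: 40

Derivation:
Step 1: sold=5 (running total=5) -> [8 10 5 6]
Step 2: sold=5 (running total=10) -> [7 10 5 6]
Step 3: sold=5 (running total=15) -> [6 10 5 6]
Step 4: sold=5 (running total=20) -> [5 10 5 6]
Step 5: sold=5 (running total=25) -> [4 10 5 6]
Step 6: sold=5 (running total=30) -> [4 9 5 6]
Step 7: sold=5 (running total=35) -> [4 8 5 6]
Step 8: sold=5 (running total=40) -> [4 7 5 6]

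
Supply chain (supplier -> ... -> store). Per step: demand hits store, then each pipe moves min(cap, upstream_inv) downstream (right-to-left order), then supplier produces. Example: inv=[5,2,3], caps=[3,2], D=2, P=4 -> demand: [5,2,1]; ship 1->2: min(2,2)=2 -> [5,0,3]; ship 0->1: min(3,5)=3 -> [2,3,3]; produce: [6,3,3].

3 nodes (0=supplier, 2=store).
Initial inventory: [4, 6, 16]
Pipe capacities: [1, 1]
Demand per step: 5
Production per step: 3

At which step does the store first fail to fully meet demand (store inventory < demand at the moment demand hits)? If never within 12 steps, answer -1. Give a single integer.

Step 1: demand=5,sold=5 ship[1->2]=1 ship[0->1]=1 prod=3 -> [6 6 12]
Step 2: demand=5,sold=5 ship[1->2]=1 ship[0->1]=1 prod=3 -> [8 6 8]
Step 3: demand=5,sold=5 ship[1->2]=1 ship[0->1]=1 prod=3 -> [10 6 4]
Step 4: demand=5,sold=4 ship[1->2]=1 ship[0->1]=1 prod=3 -> [12 6 1]
Step 5: demand=5,sold=1 ship[1->2]=1 ship[0->1]=1 prod=3 -> [14 6 1]
Step 6: demand=5,sold=1 ship[1->2]=1 ship[0->1]=1 prod=3 -> [16 6 1]
Step 7: demand=5,sold=1 ship[1->2]=1 ship[0->1]=1 prod=3 -> [18 6 1]
Step 8: demand=5,sold=1 ship[1->2]=1 ship[0->1]=1 prod=3 -> [20 6 1]
Step 9: demand=5,sold=1 ship[1->2]=1 ship[0->1]=1 prod=3 -> [22 6 1]
Step 10: demand=5,sold=1 ship[1->2]=1 ship[0->1]=1 prod=3 -> [24 6 1]
Step 11: demand=5,sold=1 ship[1->2]=1 ship[0->1]=1 prod=3 -> [26 6 1]
Step 12: demand=5,sold=1 ship[1->2]=1 ship[0->1]=1 prod=3 -> [28 6 1]
First stockout at step 4

4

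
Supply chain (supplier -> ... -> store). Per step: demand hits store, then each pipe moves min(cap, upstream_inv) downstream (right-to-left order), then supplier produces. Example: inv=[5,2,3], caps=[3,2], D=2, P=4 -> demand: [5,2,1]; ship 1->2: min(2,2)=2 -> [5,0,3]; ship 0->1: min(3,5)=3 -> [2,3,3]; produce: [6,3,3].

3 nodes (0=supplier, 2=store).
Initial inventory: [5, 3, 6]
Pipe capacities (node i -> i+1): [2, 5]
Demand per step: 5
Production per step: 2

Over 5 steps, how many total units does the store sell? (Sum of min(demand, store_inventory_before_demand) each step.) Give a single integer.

Answer: 15

Derivation:
Step 1: sold=5 (running total=5) -> [5 2 4]
Step 2: sold=4 (running total=9) -> [5 2 2]
Step 3: sold=2 (running total=11) -> [5 2 2]
Step 4: sold=2 (running total=13) -> [5 2 2]
Step 5: sold=2 (running total=15) -> [5 2 2]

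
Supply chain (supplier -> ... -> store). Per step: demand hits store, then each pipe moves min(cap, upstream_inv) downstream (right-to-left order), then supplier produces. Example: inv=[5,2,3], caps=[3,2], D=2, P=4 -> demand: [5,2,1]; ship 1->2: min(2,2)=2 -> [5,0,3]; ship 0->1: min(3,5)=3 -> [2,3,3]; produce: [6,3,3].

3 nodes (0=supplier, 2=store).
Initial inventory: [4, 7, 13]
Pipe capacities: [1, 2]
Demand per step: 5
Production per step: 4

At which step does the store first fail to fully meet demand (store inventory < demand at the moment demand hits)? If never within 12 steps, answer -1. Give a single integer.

Step 1: demand=5,sold=5 ship[1->2]=2 ship[0->1]=1 prod=4 -> [7 6 10]
Step 2: demand=5,sold=5 ship[1->2]=2 ship[0->1]=1 prod=4 -> [10 5 7]
Step 3: demand=5,sold=5 ship[1->2]=2 ship[0->1]=1 prod=4 -> [13 4 4]
Step 4: demand=5,sold=4 ship[1->2]=2 ship[0->1]=1 prod=4 -> [16 3 2]
Step 5: demand=5,sold=2 ship[1->2]=2 ship[0->1]=1 prod=4 -> [19 2 2]
Step 6: demand=5,sold=2 ship[1->2]=2 ship[0->1]=1 prod=4 -> [22 1 2]
Step 7: demand=5,sold=2 ship[1->2]=1 ship[0->1]=1 prod=4 -> [25 1 1]
Step 8: demand=5,sold=1 ship[1->2]=1 ship[0->1]=1 prod=4 -> [28 1 1]
Step 9: demand=5,sold=1 ship[1->2]=1 ship[0->1]=1 prod=4 -> [31 1 1]
Step 10: demand=5,sold=1 ship[1->2]=1 ship[0->1]=1 prod=4 -> [34 1 1]
Step 11: demand=5,sold=1 ship[1->2]=1 ship[0->1]=1 prod=4 -> [37 1 1]
Step 12: demand=5,sold=1 ship[1->2]=1 ship[0->1]=1 prod=4 -> [40 1 1]
First stockout at step 4

4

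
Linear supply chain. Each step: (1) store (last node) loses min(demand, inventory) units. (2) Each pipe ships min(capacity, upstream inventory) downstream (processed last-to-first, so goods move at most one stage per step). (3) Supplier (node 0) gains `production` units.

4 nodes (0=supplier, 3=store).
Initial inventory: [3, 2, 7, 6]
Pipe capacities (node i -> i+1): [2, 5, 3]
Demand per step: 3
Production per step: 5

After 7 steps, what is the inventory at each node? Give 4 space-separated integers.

Step 1: demand=3,sold=3 ship[2->3]=3 ship[1->2]=2 ship[0->1]=2 prod=5 -> inv=[6 2 6 6]
Step 2: demand=3,sold=3 ship[2->3]=3 ship[1->2]=2 ship[0->1]=2 prod=5 -> inv=[9 2 5 6]
Step 3: demand=3,sold=3 ship[2->3]=3 ship[1->2]=2 ship[0->1]=2 prod=5 -> inv=[12 2 4 6]
Step 4: demand=3,sold=3 ship[2->3]=3 ship[1->2]=2 ship[0->1]=2 prod=5 -> inv=[15 2 3 6]
Step 5: demand=3,sold=3 ship[2->3]=3 ship[1->2]=2 ship[0->1]=2 prod=5 -> inv=[18 2 2 6]
Step 6: demand=3,sold=3 ship[2->3]=2 ship[1->2]=2 ship[0->1]=2 prod=5 -> inv=[21 2 2 5]
Step 7: demand=3,sold=3 ship[2->3]=2 ship[1->2]=2 ship[0->1]=2 prod=5 -> inv=[24 2 2 4]

24 2 2 4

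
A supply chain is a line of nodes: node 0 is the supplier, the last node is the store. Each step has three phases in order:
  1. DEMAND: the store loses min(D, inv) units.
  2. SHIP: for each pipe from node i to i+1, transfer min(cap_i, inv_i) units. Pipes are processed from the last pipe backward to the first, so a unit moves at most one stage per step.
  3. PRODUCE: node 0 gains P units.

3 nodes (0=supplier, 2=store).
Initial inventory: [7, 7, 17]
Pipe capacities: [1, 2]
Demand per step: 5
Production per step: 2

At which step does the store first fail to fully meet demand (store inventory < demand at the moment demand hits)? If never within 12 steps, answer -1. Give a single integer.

Step 1: demand=5,sold=5 ship[1->2]=2 ship[0->1]=1 prod=2 -> [8 6 14]
Step 2: demand=5,sold=5 ship[1->2]=2 ship[0->1]=1 prod=2 -> [9 5 11]
Step 3: demand=5,sold=5 ship[1->2]=2 ship[0->1]=1 prod=2 -> [10 4 8]
Step 4: demand=5,sold=5 ship[1->2]=2 ship[0->1]=1 prod=2 -> [11 3 5]
Step 5: demand=5,sold=5 ship[1->2]=2 ship[0->1]=1 prod=2 -> [12 2 2]
Step 6: demand=5,sold=2 ship[1->2]=2 ship[0->1]=1 prod=2 -> [13 1 2]
Step 7: demand=5,sold=2 ship[1->2]=1 ship[0->1]=1 prod=2 -> [14 1 1]
Step 8: demand=5,sold=1 ship[1->2]=1 ship[0->1]=1 prod=2 -> [15 1 1]
Step 9: demand=5,sold=1 ship[1->2]=1 ship[0->1]=1 prod=2 -> [16 1 1]
Step 10: demand=5,sold=1 ship[1->2]=1 ship[0->1]=1 prod=2 -> [17 1 1]
Step 11: demand=5,sold=1 ship[1->2]=1 ship[0->1]=1 prod=2 -> [18 1 1]
Step 12: demand=5,sold=1 ship[1->2]=1 ship[0->1]=1 prod=2 -> [19 1 1]
First stockout at step 6

6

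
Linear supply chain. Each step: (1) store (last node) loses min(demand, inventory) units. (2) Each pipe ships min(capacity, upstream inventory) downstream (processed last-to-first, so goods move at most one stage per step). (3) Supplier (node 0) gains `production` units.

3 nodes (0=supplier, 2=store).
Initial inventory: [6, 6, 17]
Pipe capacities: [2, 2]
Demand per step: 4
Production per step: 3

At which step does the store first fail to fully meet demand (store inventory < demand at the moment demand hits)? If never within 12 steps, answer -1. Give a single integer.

Step 1: demand=4,sold=4 ship[1->2]=2 ship[0->1]=2 prod=3 -> [7 6 15]
Step 2: demand=4,sold=4 ship[1->2]=2 ship[0->1]=2 prod=3 -> [8 6 13]
Step 3: demand=4,sold=4 ship[1->2]=2 ship[0->1]=2 prod=3 -> [9 6 11]
Step 4: demand=4,sold=4 ship[1->2]=2 ship[0->1]=2 prod=3 -> [10 6 9]
Step 5: demand=4,sold=4 ship[1->2]=2 ship[0->1]=2 prod=3 -> [11 6 7]
Step 6: demand=4,sold=4 ship[1->2]=2 ship[0->1]=2 prod=3 -> [12 6 5]
Step 7: demand=4,sold=4 ship[1->2]=2 ship[0->1]=2 prod=3 -> [13 6 3]
Step 8: demand=4,sold=3 ship[1->2]=2 ship[0->1]=2 prod=3 -> [14 6 2]
Step 9: demand=4,sold=2 ship[1->2]=2 ship[0->1]=2 prod=3 -> [15 6 2]
Step 10: demand=4,sold=2 ship[1->2]=2 ship[0->1]=2 prod=3 -> [16 6 2]
Step 11: demand=4,sold=2 ship[1->2]=2 ship[0->1]=2 prod=3 -> [17 6 2]
Step 12: demand=4,sold=2 ship[1->2]=2 ship[0->1]=2 prod=3 -> [18 6 2]
First stockout at step 8

8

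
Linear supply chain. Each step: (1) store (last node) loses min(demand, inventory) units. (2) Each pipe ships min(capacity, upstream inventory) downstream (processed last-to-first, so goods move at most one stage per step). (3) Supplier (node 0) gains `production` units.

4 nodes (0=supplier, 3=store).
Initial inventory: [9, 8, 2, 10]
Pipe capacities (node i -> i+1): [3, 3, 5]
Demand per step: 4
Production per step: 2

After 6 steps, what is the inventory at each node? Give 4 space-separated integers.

Step 1: demand=4,sold=4 ship[2->3]=2 ship[1->2]=3 ship[0->1]=3 prod=2 -> inv=[8 8 3 8]
Step 2: demand=4,sold=4 ship[2->3]=3 ship[1->2]=3 ship[0->1]=3 prod=2 -> inv=[7 8 3 7]
Step 3: demand=4,sold=4 ship[2->3]=3 ship[1->2]=3 ship[0->1]=3 prod=2 -> inv=[6 8 3 6]
Step 4: demand=4,sold=4 ship[2->3]=3 ship[1->2]=3 ship[0->1]=3 prod=2 -> inv=[5 8 3 5]
Step 5: demand=4,sold=4 ship[2->3]=3 ship[1->2]=3 ship[0->1]=3 prod=2 -> inv=[4 8 3 4]
Step 6: demand=4,sold=4 ship[2->3]=3 ship[1->2]=3 ship[0->1]=3 prod=2 -> inv=[3 8 3 3]

3 8 3 3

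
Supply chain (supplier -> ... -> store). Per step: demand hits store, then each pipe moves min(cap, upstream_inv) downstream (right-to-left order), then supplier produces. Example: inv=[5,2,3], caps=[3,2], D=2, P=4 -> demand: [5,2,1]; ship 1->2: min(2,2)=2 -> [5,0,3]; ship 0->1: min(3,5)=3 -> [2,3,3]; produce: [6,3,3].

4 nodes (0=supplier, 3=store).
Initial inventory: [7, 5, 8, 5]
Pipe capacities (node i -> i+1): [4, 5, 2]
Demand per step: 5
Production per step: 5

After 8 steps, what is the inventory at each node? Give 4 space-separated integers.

Step 1: demand=5,sold=5 ship[2->3]=2 ship[1->2]=5 ship[0->1]=4 prod=5 -> inv=[8 4 11 2]
Step 2: demand=5,sold=2 ship[2->3]=2 ship[1->2]=4 ship[0->1]=4 prod=5 -> inv=[9 4 13 2]
Step 3: demand=5,sold=2 ship[2->3]=2 ship[1->2]=4 ship[0->1]=4 prod=5 -> inv=[10 4 15 2]
Step 4: demand=5,sold=2 ship[2->3]=2 ship[1->2]=4 ship[0->1]=4 prod=5 -> inv=[11 4 17 2]
Step 5: demand=5,sold=2 ship[2->3]=2 ship[1->2]=4 ship[0->1]=4 prod=5 -> inv=[12 4 19 2]
Step 6: demand=5,sold=2 ship[2->3]=2 ship[1->2]=4 ship[0->1]=4 prod=5 -> inv=[13 4 21 2]
Step 7: demand=5,sold=2 ship[2->3]=2 ship[1->2]=4 ship[0->1]=4 prod=5 -> inv=[14 4 23 2]
Step 8: demand=5,sold=2 ship[2->3]=2 ship[1->2]=4 ship[0->1]=4 prod=5 -> inv=[15 4 25 2]

15 4 25 2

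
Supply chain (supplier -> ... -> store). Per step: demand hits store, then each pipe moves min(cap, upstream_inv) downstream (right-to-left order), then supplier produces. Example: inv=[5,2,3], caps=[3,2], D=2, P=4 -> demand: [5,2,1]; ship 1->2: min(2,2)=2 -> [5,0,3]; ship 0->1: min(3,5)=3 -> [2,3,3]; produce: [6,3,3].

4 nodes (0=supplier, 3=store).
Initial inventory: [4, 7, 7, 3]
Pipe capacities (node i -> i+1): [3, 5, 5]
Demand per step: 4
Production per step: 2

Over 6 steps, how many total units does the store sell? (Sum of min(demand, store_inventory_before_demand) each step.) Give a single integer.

Step 1: sold=3 (running total=3) -> [3 5 7 5]
Step 2: sold=4 (running total=7) -> [2 3 7 6]
Step 3: sold=4 (running total=11) -> [2 2 5 7]
Step 4: sold=4 (running total=15) -> [2 2 2 8]
Step 5: sold=4 (running total=19) -> [2 2 2 6]
Step 6: sold=4 (running total=23) -> [2 2 2 4]

Answer: 23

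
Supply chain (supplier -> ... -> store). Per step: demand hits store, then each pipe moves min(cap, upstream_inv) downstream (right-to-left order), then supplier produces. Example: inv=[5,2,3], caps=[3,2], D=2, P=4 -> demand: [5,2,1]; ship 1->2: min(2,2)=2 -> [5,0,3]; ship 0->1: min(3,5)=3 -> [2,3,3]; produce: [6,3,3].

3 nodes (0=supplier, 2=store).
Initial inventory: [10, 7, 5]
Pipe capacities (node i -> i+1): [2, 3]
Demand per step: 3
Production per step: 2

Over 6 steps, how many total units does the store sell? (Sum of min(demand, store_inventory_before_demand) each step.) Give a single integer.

Step 1: sold=3 (running total=3) -> [10 6 5]
Step 2: sold=3 (running total=6) -> [10 5 5]
Step 3: sold=3 (running total=9) -> [10 4 5]
Step 4: sold=3 (running total=12) -> [10 3 5]
Step 5: sold=3 (running total=15) -> [10 2 5]
Step 6: sold=3 (running total=18) -> [10 2 4]

Answer: 18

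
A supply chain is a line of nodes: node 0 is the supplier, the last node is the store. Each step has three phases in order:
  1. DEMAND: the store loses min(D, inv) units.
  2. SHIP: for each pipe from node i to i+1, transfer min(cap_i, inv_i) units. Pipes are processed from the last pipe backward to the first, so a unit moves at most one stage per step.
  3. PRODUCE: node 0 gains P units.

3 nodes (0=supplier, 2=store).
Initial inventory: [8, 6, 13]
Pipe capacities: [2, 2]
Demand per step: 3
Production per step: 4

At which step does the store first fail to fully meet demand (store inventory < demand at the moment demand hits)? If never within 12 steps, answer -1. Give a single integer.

Step 1: demand=3,sold=3 ship[1->2]=2 ship[0->1]=2 prod=4 -> [10 6 12]
Step 2: demand=3,sold=3 ship[1->2]=2 ship[0->1]=2 prod=4 -> [12 6 11]
Step 3: demand=3,sold=3 ship[1->2]=2 ship[0->1]=2 prod=4 -> [14 6 10]
Step 4: demand=3,sold=3 ship[1->2]=2 ship[0->1]=2 prod=4 -> [16 6 9]
Step 5: demand=3,sold=3 ship[1->2]=2 ship[0->1]=2 prod=4 -> [18 6 8]
Step 6: demand=3,sold=3 ship[1->2]=2 ship[0->1]=2 prod=4 -> [20 6 7]
Step 7: demand=3,sold=3 ship[1->2]=2 ship[0->1]=2 prod=4 -> [22 6 6]
Step 8: demand=3,sold=3 ship[1->2]=2 ship[0->1]=2 prod=4 -> [24 6 5]
Step 9: demand=3,sold=3 ship[1->2]=2 ship[0->1]=2 prod=4 -> [26 6 4]
Step 10: demand=3,sold=3 ship[1->2]=2 ship[0->1]=2 prod=4 -> [28 6 3]
Step 11: demand=3,sold=3 ship[1->2]=2 ship[0->1]=2 prod=4 -> [30 6 2]
Step 12: demand=3,sold=2 ship[1->2]=2 ship[0->1]=2 prod=4 -> [32 6 2]
First stockout at step 12

12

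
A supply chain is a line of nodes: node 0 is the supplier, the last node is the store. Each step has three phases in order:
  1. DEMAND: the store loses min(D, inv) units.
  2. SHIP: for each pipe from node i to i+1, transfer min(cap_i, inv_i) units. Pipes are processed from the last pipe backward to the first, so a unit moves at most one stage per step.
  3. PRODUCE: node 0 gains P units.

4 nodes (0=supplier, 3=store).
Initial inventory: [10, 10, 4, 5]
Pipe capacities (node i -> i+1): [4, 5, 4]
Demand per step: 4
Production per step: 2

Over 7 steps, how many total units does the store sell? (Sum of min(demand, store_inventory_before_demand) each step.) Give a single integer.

Step 1: sold=4 (running total=4) -> [8 9 5 5]
Step 2: sold=4 (running total=8) -> [6 8 6 5]
Step 3: sold=4 (running total=12) -> [4 7 7 5]
Step 4: sold=4 (running total=16) -> [2 6 8 5]
Step 5: sold=4 (running total=20) -> [2 3 9 5]
Step 6: sold=4 (running total=24) -> [2 2 8 5]
Step 7: sold=4 (running total=28) -> [2 2 6 5]

Answer: 28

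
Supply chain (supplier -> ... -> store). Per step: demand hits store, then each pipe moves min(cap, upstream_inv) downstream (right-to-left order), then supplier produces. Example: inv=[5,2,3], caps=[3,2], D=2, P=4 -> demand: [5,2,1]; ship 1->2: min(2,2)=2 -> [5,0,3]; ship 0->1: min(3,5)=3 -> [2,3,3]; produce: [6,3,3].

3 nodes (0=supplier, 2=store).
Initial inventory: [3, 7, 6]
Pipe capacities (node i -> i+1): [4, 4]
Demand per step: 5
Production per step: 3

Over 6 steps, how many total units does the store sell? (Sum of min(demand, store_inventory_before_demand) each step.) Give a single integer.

Step 1: sold=5 (running total=5) -> [3 6 5]
Step 2: sold=5 (running total=10) -> [3 5 4]
Step 3: sold=4 (running total=14) -> [3 4 4]
Step 4: sold=4 (running total=18) -> [3 3 4]
Step 5: sold=4 (running total=22) -> [3 3 3]
Step 6: sold=3 (running total=25) -> [3 3 3]

Answer: 25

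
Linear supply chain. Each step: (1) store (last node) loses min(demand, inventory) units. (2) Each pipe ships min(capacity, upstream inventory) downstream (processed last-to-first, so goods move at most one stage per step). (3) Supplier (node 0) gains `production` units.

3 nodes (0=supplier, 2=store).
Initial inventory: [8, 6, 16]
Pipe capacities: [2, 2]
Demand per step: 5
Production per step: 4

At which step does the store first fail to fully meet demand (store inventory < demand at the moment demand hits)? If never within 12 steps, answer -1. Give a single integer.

Step 1: demand=5,sold=5 ship[1->2]=2 ship[0->1]=2 prod=4 -> [10 6 13]
Step 2: demand=5,sold=5 ship[1->2]=2 ship[0->1]=2 prod=4 -> [12 6 10]
Step 3: demand=5,sold=5 ship[1->2]=2 ship[0->1]=2 prod=4 -> [14 6 7]
Step 4: demand=5,sold=5 ship[1->2]=2 ship[0->1]=2 prod=4 -> [16 6 4]
Step 5: demand=5,sold=4 ship[1->2]=2 ship[0->1]=2 prod=4 -> [18 6 2]
Step 6: demand=5,sold=2 ship[1->2]=2 ship[0->1]=2 prod=4 -> [20 6 2]
Step 7: demand=5,sold=2 ship[1->2]=2 ship[0->1]=2 prod=4 -> [22 6 2]
Step 8: demand=5,sold=2 ship[1->2]=2 ship[0->1]=2 prod=4 -> [24 6 2]
Step 9: demand=5,sold=2 ship[1->2]=2 ship[0->1]=2 prod=4 -> [26 6 2]
Step 10: demand=5,sold=2 ship[1->2]=2 ship[0->1]=2 prod=4 -> [28 6 2]
Step 11: demand=5,sold=2 ship[1->2]=2 ship[0->1]=2 prod=4 -> [30 6 2]
Step 12: demand=5,sold=2 ship[1->2]=2 ship[0->1]=2 prod=4 -> [32 6 2]
First stockout at step 5

5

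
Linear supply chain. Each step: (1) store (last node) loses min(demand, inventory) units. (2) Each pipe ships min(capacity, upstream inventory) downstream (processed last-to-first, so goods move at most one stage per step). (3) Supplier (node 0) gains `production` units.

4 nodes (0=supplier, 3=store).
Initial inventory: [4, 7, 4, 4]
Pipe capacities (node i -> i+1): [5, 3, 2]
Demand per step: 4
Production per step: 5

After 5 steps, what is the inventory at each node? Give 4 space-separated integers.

Step 1: demand=4,sold=4 ship[2->3]=2 ship[1->2]=3 ship[0->1]=4 prod=5 -> inv=[5 8 5 2]
Step 2: demand=4,sold=2 ship[2->3]=2 ship[1->2]=3 ship[0->1]=5 prod=5 -> inv=[5 10 6 2]
Step 3: demand=4,sold=2 ship[2->3]=2 ship[1->2]=3 ship[0->1]=5 prod=5 -> inv=[5 12 7 2]
Step 4: demand=4,sold=2 ship[2->3]=2 ship[1->2]=3 ship[0->1]=5 prod=5 -> inv=[5 14 8 2]
Step 5: demand=4,sold=2 ship[2->3]=2 ship[1->2]=3 ship[0->1]=5 prod=5 -> inv=[5 16 9 2]

5 16 9 2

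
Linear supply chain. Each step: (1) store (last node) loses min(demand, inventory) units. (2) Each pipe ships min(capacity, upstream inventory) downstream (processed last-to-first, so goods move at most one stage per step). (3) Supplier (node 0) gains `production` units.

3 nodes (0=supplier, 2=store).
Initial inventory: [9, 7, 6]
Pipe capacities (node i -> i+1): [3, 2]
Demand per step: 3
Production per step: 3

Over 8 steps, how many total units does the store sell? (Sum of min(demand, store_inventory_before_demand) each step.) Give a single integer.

Answer: 20

Derivation:
Step 1: sold=3 (running total=3) -> [9 8 5]
Step 2: sold=3 (running total=6) -> [9 9 4]
Step 3: sold=3 (running total=9) -> [9 10 3]
Step 4: sold=3 (running total=12) -> [9 11 2]
Step 5: sold=2 (running total=14) -> [9 12 2]
Step 6: sold=2 (running total=16) -> [9 13 2]
Step 7: sold=2 (running total=18) -> [9 14 2]
Step 8: sold=2 (running total=20) -> [9 15 2]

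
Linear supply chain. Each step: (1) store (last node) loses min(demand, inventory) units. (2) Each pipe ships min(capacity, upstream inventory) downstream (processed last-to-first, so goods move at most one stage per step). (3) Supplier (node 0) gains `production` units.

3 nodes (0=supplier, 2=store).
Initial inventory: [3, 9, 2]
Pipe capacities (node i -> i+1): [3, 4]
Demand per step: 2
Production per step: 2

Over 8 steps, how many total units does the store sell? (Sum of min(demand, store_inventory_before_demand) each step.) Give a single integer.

Step 1: sold=2 (running total=2) -> [2 8 4]
Step 2: sold=2 (running total=4) -> [2 6 6]
Step 3: sold=2 (running total=6) -> [2 4 8]
Step 4: sold=2 (running total=8) -> [2 2 10]
Step 5: sold=2 (running total=10) -> [2 2 10]
Step 6: sold=2 (running total=12) -> [2 2 10]
Step 7: sold=2 (running total=14) -> [2 2 10]
Step 8: sold=2 (running total=16) -> [2 2 10]

Answer: 16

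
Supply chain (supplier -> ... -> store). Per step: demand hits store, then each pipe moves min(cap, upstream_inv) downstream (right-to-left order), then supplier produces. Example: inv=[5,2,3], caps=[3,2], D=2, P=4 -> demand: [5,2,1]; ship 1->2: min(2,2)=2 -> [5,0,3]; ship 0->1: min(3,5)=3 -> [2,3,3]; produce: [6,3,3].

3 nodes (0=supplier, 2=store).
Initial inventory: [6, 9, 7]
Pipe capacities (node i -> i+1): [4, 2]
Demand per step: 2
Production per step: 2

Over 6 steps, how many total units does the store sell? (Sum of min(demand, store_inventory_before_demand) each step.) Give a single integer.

Step 1: sold=2 (running total=2) -> [4 11 7]
Step 2: sold=2 (running total=4) -> [2 13 7]
Step 3: sold=2 (running total=6) -> [2 13 7]
Step 4: sold=2 (running total=8) -> [2 13 7]
Step 5: sold=2 (running total=10) -> [2 13 7]
Step 6: sold=2 (running total=12) -> [2 13 7]

Answer: 12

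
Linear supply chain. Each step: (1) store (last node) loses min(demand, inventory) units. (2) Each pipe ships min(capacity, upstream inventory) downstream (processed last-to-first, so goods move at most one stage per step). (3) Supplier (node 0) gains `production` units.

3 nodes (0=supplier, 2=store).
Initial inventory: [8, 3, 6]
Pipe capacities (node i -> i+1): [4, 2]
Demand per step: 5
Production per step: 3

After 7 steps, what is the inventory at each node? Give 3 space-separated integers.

Step 1: demand=5,sold=5 ship[1->2]=2 ship[0->1]=4 prod=3 -> inv=[7 5 3]
Step 2: demand=5,sold=3 ship[1->2]=2 ship[0->1]=4 prod=3 -> inv=[6 7 2]
Step 3: demand=5,sold=2 ship[1->2]=2 ship[0->1]=4 prod=3 -> inv=[5 9 2]
Step 4: demand=5,sold=2 ship[1->2]=2 ship[0->1]=4 prod=3 -> inv=[4 11 2]
Step 5: demand=5,sold=2 ship[1->2]=2 ship[0->1]=4 prod=3 -> inv=[3 13 2]
Step 6: demand=5,sold=2 ship[1->2]=2 ship[0->1]=3 prod=3 -> inv=[3 14 2]
Step 7: demand=5,sold=2 ship[1->2]=2 ship[0->1]=3 prod=3 -> inv=[3 15 2]

3 15 2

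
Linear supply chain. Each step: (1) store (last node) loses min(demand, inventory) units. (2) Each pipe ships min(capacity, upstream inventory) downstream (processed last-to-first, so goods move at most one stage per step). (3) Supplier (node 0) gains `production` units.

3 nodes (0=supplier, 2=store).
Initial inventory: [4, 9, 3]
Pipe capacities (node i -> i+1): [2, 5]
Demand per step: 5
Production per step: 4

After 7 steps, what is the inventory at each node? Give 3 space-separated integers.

Step 1: demand=5,sold=3 ship[1->2]=5 ship[0->1]=2 prod=4 -> inv=[6 6 5]
Step 2: demand=5,sold=5 ship[1->2]=5 ship[0->1]=2 prod=4 -> inv=[8 3 5]
Step 3: demand=5,sold=5 ship[1->2]=3 ship[0->1]=2 prod=4 -> inv=[10 2 3]
Step 4: demand=5,sold=3 ship[1->2]=2 ship[0->1]=2 prod=4 -> inv=[12 2 2]
Step 5: demand=5,sold=2 ship[1->2]=2 ship[0->1]=2 prod=4 -> inv=[14 2 2]
Step 6: demand=5,sold=2 ship[1->2]=2 ship[0->1]=2 prod=4 -> inv=[16 2 2]
Step 7: demand=5,sold=2 ship[1->2]=2 ship[0->1]=2 prod=4 -> inv=[18 2 2]

18 2 2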